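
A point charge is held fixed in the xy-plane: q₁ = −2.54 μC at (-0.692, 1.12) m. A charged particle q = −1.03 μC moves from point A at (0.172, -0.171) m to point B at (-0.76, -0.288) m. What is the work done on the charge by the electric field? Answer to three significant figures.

The work done by the electric force is W_field = −ΔU = −q(V_B − V_A) = q(V_A − V_B).
At A: distance to the source charge is 1.55 m; V_A = kq₁/r = -1.47×10⁴ V.
At B: distance to the source charge is 1.41 m; V_B = kq₁/r = -1.62×10⁴ V.
ΔV = V_B − V_A = -1500 V.
W_field = −qΔV = −(-1.03×10⁻⁶ C)(-1500 V) = -1.54×10⁻³ J.

-1.54×10⁻³ J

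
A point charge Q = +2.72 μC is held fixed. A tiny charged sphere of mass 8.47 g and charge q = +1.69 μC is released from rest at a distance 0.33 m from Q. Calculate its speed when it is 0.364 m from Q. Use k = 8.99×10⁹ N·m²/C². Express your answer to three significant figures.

1.66 m/s

Only the electrostatic force acts, so mechanical energy is conserved: ½mv² = U₁ − U₂ = kQq(1/r₁ − 1/r₂).
U₁ − U₂ = (8.99×10⁹ N·m²/C²)(2.72×10⁻⁶ C)(1.69×10⁻⁶ C)(1/0.330 − 1/0.364) = 0.0117 J.
v = √(2·0.0117/8.47×10⁻³) = 1.66 m/s.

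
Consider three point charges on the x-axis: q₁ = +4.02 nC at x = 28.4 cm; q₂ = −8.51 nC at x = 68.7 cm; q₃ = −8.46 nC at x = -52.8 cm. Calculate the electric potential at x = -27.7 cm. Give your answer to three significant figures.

-318 V

The total potential is the scalar sum of each charge's contribution, V = Σ kqᵢ/rᵢ.
Distances from the field point to each charge: r₁ = 0.561 m, r₂ = 0.964 m, r₃ = 0.251 m.
V = k[(4.02×10⁻⁹)/(0.561) + (-8.51×10⁻⁹)/(0.964) + (-8.46×10⁻⁹)/(0.251)] = -318 V.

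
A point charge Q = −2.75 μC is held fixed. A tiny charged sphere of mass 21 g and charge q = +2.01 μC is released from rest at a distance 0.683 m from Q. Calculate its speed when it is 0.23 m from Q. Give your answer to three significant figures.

3.69 m/s

Only the electrostatic force acts, so mechanical energy is conserved: ½mv² = U₁ − U₂ = kQq(1/r₁ − 1/r₂).
U₁ − U₂ = (8.99×10⁹ N·m²/C²)(-2.75×10⁻⁶ C)(2.01×10⁻⁶ C)(1/0.683 − 1/0.230) = 0.143 J.
v = √(2·0.143/0.0210) = 3.69 m/s.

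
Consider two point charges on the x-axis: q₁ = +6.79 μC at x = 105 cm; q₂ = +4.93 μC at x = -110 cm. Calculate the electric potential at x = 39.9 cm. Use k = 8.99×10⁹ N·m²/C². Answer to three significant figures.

1.23×10⁵ V

Electric potential is a scalar, so the contributions from each charge add algebraically: V = Σ kqᵢ/rᵢ.
Distances from the field point to each charge: r₁ = 0.651 m, r₂ = 1.50 m.
V = k[(6.79×10⁻⁶)/(0.651) + (4.93×10⁻⁶)/(1.50)] = 1.23×10⁵ V.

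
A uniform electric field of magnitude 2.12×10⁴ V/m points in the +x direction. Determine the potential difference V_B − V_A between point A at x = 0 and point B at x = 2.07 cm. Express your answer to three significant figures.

-439 V

In a uniform field, potential decreases in the direction of E: V_B − V_A = −E·Δx.
V_B − V_A = −(2.12×10⁴ V/m)(0.0207 m) = -439 V.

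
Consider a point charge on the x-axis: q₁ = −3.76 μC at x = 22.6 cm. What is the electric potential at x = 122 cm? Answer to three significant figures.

-3.40×10⁴ V

Electric potential is a scalar, so the contributions from each charge add algebraically: V = Σ kqᵢ/rᵢ.
V = k[(-3.76×10⁻⁶)/(0.994)] = -3.40×10⁴ V.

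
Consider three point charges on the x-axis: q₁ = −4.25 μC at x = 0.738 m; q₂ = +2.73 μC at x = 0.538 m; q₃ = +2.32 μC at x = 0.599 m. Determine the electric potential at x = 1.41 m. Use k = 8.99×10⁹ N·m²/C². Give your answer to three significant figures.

The total potential is the scalar sum of each charge's contribution, V = Σ kqᵢ/rᵢ.
Distances from the field point to each charge: r₁ = 0.672 m, r₂ = 0.872 m, r₃ = 0.811 m.
V = k[(-4.25×10⁻⁶)/(0.672) + (2.73×10⁻⁶)/(0.872) + (2.32×10⁻⁶)/(0.811)] = -2990 V.

-2990 V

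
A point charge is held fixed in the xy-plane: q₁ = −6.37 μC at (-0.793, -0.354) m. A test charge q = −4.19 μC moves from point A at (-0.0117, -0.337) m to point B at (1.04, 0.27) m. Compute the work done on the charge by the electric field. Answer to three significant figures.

0.183 J

The work done by the electric force is W_field = −ΔU = −q(V_B − V_A) = q(V_A − V_B).
At A: distance to the source charge is 0.781 m; V_A = kq₁/r = -7.33×10⁴ V.
At B: distance to the source charge is 1.94 m; V_B = kq₁/r = -2.96×10⁴ V.
ΔV = V_B − V_A = 4.37×10⁴ V.
W_field = −qΔV = −(-4.19×10⁻⁶ C)(4.37×10⁴ V) = 0.183 J.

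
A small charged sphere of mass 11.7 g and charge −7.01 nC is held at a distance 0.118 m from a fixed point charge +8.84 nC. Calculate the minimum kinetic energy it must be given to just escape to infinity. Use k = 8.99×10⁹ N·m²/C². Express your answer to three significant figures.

4.72×10⁻⁶ J

To just escape, total mechanical energy must reach zero at infinity: ½mv²_min + U = 0, so ½mv²_min = −U = |kQq|/r.
|U| = |kQq|/r = (8.99×10⁹ N·m²/C²)(8.84×10⁻⁹)(7.01×10⁻⁹)/(0.118) = 4.72×10⁻⁶ J.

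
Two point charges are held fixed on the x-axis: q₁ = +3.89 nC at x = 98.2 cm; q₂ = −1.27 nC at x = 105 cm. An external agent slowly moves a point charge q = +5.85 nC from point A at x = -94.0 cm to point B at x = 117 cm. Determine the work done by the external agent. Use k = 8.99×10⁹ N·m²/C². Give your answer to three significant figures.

4.59×10⁻⁷ J

For quasistatic motion the external work equals the change in potential energy: W_ext = qΔV = q(V_B − V_A).
At A: distances to the source charges are 1.92 m, 1.99 m; V_A = Σ kqᵢ/rᵢ = 12.5 V.
At B: distances to the source charges are 0.188 m, 0.120 m; V_B = Σ kqᵢ/rᵢ = 90.9 V.
ΔV = V_B − V_A = 78.4 V.
W_ext = qΔV = (5.85×10⁻⁹ C)(78.4 V) = 4.59×10⁻⁷ J.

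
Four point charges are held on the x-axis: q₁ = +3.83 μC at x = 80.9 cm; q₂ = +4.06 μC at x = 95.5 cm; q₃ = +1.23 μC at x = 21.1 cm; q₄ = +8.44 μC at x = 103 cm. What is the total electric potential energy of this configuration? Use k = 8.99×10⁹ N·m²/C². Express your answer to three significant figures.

6.62 J

The work to assemble the configuration equals its total potential energy, U = Σ kqᵢqⱼ/rᵢⱼ over all pairs.
Pair separations: r₁₂ = 0.146 m, r₁₃ = 0.598 m, r₁₄ = 0.221 m, r₂₃ = 0.744 m, r₂₄ = 0.0750 m, r₃₄ = 0.819 m.
Summing all 6 pair terms gives U = 6.62 J.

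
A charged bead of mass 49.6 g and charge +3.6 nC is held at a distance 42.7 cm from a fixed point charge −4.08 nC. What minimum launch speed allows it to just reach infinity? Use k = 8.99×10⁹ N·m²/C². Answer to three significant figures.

To just escape, total mechanical energy must reach zero at infinity: ½mv²_min + U = 0, so ½mv²_min = −U = |kQq|/r.
|U| = |kQq|/r = (8.99×10⁹ N·m²/C²)(4.08×10⁻⁹)(3.60×10⁻⁹)/(0.427) = 3.09×10⁻⁷ J.
v_min = √(2|U|/m) = √(2·3.09×10⁻⁷/0.0496) = 3.53×10⁻³ m/s.

3.53×10⁻³ m/s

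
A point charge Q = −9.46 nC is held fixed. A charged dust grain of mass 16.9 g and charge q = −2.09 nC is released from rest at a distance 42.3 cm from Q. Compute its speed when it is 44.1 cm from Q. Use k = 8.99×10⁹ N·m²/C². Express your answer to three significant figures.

Only the electrostatic force acts, so mechanical energy is conserved: ½mv² = U₁ − U₂ = kQq(1/r₁ − 1/r₂).
U₁ − U₂ = (8.99×10⁹ N·m²/C²)(-9.46×10⁻⁹ C)(-2.09×10⁻⁹ C)(1/0.423 − 1/0.441) = 1.72×10⁻⁸ J.
v = √(2·1.72×10⁻⁸/0.0169) = 1.42×10⁻³ m/s.

1.42×10⁻³ m/s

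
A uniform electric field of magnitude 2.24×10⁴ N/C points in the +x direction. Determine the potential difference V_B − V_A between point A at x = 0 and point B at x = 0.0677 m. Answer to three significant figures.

-1520 V

In a uniform field, potential decreases in the direction of E: V_B − V_A = −E·Δx.
V_B − V_A = −(2.24×10⁴ V/m)(0.0677 m) = -1520 V.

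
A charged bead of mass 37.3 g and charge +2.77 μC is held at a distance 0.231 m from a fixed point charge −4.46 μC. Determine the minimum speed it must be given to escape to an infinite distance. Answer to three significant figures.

To just escape, total mechanical energy must reach zero at infinity: ½mv²_min + U = 0, so ½mv²_min = −U = |kQq|/r.
|U| = |kQq|/r = (8.99×10⁹ N·m²/C²)(4.46×10⁻⁶)(2.77×10⁻⁶)/(0.231) = 0.481 J.
v_min = √(2|U|/m) = √(2·0.481/0.0373) = 5.08 m/s.

5.08 m/s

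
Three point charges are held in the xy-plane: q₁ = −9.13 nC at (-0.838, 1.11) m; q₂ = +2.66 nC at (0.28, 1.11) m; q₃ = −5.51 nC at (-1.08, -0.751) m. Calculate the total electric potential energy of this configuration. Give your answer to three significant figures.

The work to assemble the configuration equals its total potential energy, U = Σ kqᵢqⱼ/rᵢⱼ over all pairs.
Pair separations: r₁₂ = 1.12 m, r₁₃ = 1.88 m, r₂₃ = 2.30 m.
U = (-1.95×10⁻⁷) + (2.41×10⁻⁷) + (-5.72×10⁻⁸) = -1.15×10⁻⁸ J.

-1.15×10⁻⁸ J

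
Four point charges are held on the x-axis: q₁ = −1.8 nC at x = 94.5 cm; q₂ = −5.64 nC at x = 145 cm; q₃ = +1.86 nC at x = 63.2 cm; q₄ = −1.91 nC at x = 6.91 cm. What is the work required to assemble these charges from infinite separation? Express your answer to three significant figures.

The work to assemble the configuration equals its total potential energy, U = Σ kqᵢqⱼ/rᵢⱼ over all pairs.
Pair separations: r₁₂ = 0.505 m, r₁₃ = 0.313 m, r₁₄ = 0.876 m, r₂₃ = 0.818 m, r₂₄ = 1.38 m, r₃₄ = 0.563 m.
Summing all 6 pair terms gives U = 1.80×10⁻⁸ J.

1.80×10⁻⁸ J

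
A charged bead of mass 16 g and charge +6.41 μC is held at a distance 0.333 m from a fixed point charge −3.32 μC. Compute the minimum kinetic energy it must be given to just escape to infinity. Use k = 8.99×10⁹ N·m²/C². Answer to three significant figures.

0.575 J

To just escape, total mechanical energy must reach zero at infinity: ½mv²_min + U = 0, so ½mv²_min = −U = |kQq|/r.
|U| = |kQq|/r = (8.99×10⁹ N·m²/C²)(3.32×10⁻⁶)(6.41×10⁻⁶)/(0.333) = 0.575 J.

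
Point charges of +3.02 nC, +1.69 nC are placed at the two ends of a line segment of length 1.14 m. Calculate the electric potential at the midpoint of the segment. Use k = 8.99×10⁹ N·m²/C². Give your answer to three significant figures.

The total potential is the scalar sum of each charge's contribution, V = Σ kqᵢ/rᵢ.
Each charge is 0.570 m from the midpoint.
V = k[(3.02×10⁻⁹)/(0.570) + (1.69×10⁻⁹)/(0.570)] = 74.3 V.

74.3 V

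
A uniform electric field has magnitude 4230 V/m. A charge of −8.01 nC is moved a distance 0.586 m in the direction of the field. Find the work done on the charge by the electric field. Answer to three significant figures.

-1.99×10⁻⁵ J

The potential change for a displacement 0.586 m in the direction of the field is ΔV = −Ed = -2480 V.
W_field = −qΔV = -1.99×10⁻⁵ J.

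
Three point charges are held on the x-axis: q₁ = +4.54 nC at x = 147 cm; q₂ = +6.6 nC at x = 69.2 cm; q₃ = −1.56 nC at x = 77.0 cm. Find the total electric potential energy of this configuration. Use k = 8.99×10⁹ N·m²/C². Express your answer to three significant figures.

The work to assemble the configuration equals its total potential energy, U = Σ kqᵢqⱼ/rᵢⱼ over all pairs.
Pair separations: r₁₂ = 0.778 m, r₁₃ = 0.700 m, r₂₃ = 0.0780 m.
U = (3.46×10⁻⁷) + (-9.10×10⁻⁸) + (-1.19×10⁻⁶) = -9.31×10⁻⁷ J.

-9.31×10⁻⁷ J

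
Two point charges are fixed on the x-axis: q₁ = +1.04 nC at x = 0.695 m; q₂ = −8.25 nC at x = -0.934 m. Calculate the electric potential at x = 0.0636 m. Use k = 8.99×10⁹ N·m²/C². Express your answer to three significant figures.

Electric potential is a scalar, so the contributions from each charge add algebraically: V = Σ kqᵢ/rᵢ.
Distances from the field point to each charge: r₁ = 0.631 m, r₂ = 0.998 m.
V = k[(1.04×10⁻⁹)/(0.631) + (-8.25×10⁻⁹)/(0.998)] = -59.5 V.

-59.5 V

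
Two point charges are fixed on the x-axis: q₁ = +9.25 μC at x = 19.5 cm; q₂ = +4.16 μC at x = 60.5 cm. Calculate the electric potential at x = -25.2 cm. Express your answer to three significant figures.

Electric potential is a scalar, so the contributions from each charge add algebraically: V = Σ kqᵢ/rᵢ.
Distances from the field point to each charge: r₁ = 0.447 m, r₂ = 0.857 m.
V = k[(9.25×10⁻⁶)/(0.447) + (4.16×10⁻⁶)/(0.857)] = 2.30×10⁵ V.

2.30×10⁵ V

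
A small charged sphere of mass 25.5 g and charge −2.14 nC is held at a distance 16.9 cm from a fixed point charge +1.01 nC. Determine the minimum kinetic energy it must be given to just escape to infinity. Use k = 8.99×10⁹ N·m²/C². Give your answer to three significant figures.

To just escape, total mechanical energy must reach zero at infinity: ½mv²_min + U = 0, so ½mv²_min = −U = |kQq|/r.
|U| = |kQq|/r = (8.99×10⁹ N·m²/C²)(1.01×10⁻⁹)(2.14×10⁻⁹)/(0.169) = 1.15×10⁻⁷ J.

1.15×10⁻⁷ J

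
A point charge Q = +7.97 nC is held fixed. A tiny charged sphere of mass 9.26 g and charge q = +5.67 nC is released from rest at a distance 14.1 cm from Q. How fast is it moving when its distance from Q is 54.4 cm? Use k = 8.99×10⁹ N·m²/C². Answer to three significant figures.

Only the electrostatic force acts, so mechanical energy is conserved: ½mv² = U₁ − U₂ = kQq(1/r₁ − 1/r₂).
U₁ − U₂ = (8.99×10⁹ N·m²/C²)(7.97×10⁻⁹ C)(5.67×10⁻⁹ C)(1/0.141 − 1/0.544) = 2.13×10⁻⁶ J.
v = √(2·2.13×10⁻⁶/9.26×10⁻³) = 0.0215 m/s.

0.0215 m/s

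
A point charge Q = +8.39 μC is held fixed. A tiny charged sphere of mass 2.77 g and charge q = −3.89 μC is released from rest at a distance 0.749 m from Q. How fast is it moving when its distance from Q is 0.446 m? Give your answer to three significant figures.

Only the electrostatic force acts, so mechanical energy is conserved: ½mv² = U₁ − U₂ = kQq(1/r₁ − 1/r₂).
U₁ − U₂ = (8.99×10⁹ N·m²/C²)(8.39×10⁻⁶ C)(-3.89×10⁻⁶ C)(1/0.749 − 1/0.446) = 0.266 J.
v = √(2·0.266/2.77×10⁻³) = 13.9 m/s.

13.9 m/s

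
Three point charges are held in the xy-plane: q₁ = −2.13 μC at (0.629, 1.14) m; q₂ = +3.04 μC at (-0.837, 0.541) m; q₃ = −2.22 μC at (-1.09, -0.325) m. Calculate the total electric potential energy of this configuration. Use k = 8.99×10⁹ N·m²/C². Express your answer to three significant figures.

-0.0852 J

The work to assemble the configuration equals its total potential energy, U = Σ kqᵢqⱼ/rᵢⱼ over all pairs.
Pair separations: r₁₂ = 1.58 m, r₁₃ = 2.26 m, r₂₃ = 0.902 m.
U = (-0.0368) + (0.0188) + (-0.0672) = -0.0852 J.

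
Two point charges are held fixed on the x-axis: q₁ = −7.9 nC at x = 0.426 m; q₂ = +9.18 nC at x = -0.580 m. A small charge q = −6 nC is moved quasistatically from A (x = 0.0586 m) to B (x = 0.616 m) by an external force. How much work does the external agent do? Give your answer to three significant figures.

For quasistatic motion the external work equals the change in potential energy: W_ext = qΔV = q(V_B − V_A).
At A: distances to the source charges are 0.367 m, 0.639 m; V_A = Σ kqᵢ/rᵢ = -64.1 V.
At B: distances to the source charges are 0.190 m, 1.20 m; V_B = Σ kqᵢ/rᵢ = -305 V.
ΔV = V_B − V_A = -241 V.
W_ext = qΔV = (-6.00×10⁻⁹ C)(-241 V) = 1.44×10⁻⁶ J.

1.44×10⁻⁶ J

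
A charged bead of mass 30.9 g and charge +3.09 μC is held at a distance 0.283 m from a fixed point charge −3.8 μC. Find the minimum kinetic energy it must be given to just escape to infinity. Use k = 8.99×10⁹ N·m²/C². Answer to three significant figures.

To just escape, total mechanical energy must reach zero at infinity: ½mv²_min + U = 0, so ½mv²_min = −U = |kQq|/r.
|U| = |kQq|/r = (8.99×10⁹ N·m²/C²)(3.80×10⁻⁶)(3.09×10⁻⁶)/(0.283) = 0.373 J.

0.373 J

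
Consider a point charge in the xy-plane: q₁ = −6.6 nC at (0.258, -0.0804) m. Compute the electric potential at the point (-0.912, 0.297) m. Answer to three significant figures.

Electric potential is a scalar, so the contributions from each charge add algebraically: V = Σ kqᵢ/rᵢ.
Distances from the field point to each charge: r₁ = 1.23 m.
V = k[(-6.60×10⁻⁹)/(1.23)] = -48.3 V.

-48.3 V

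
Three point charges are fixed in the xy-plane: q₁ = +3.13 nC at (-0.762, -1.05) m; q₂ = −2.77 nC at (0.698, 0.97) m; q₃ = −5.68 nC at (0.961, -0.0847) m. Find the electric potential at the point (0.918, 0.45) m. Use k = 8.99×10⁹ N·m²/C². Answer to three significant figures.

-127 V

Electric potential is a scalar, so the contributions from each charge add algebraically: V = Σ kqᵢ/rᵢ.
Distances from the field point to each charge: r₁ = 2.25 m, r₂ = 0.565 m, r₃ = 0.536 m.
V = k[(3.13×10⁻⁹)/(2.25) + (-2.77×10⁻⁹)/(0.565) + (-5.68×10⁻⁹)/(0.536)] = -127 V.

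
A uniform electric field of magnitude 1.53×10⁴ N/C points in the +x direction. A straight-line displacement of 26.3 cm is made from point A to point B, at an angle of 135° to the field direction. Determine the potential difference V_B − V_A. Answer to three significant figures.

Only the component of displacement along E changes the potential: ΔV = −E·d·cosθ.
ΔV = −(1.53×10⁴ V/m)(0.263 m)cos135° = 2850 V.

2850 V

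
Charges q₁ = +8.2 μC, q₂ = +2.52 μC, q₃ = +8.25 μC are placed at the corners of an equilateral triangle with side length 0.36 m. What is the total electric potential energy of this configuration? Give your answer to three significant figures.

The work to assemble the configuration equals its total potential energy, U = Σ kqᵢqⱼ/rᵢⱼ over all pairs.
All three pair separations equal the side length, 0.360 m.
U = (0.516) + (1.69) + (0.519) = 2.72 J.

2.72 J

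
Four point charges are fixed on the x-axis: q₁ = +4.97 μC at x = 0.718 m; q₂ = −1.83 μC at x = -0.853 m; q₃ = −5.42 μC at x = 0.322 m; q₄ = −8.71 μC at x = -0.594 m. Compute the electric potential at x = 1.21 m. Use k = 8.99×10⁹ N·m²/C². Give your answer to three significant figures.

-1.54×10⁴ V

Electric potential is a scalar, so the contributions from each charge add algebraically: V = Σ kqᵢ/rᵢ.
Distances from the field point to each charge: r₁ = 0.492 m, r₂ = 2.06 m, r₃ = 0.888 m, r₄ = 1.80 m.
V = k[(4.97×10⁻⁶)/(0.492) + (-1.83×10⁻⁶)/(2.06) + (-5.42×10⁻⁶)/(0.888) + (-8.71×10⁻⁶)/(1.80)] = -1.54×10⁴ V.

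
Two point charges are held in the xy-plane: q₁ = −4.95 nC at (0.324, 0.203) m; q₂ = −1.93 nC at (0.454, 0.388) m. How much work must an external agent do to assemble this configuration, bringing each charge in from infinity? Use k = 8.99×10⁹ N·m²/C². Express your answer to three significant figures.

3.80×10⁻⁷ J

The assembly work is the sum of pairwise potential energies, U = Σ_{i<j} kqᵢqⱼ/rᵢⱼ.
Pair separations: r₁₂ = 0.226 m.
U = (3.80×10⁻⁷) = 3.80×10⁻⁷ J.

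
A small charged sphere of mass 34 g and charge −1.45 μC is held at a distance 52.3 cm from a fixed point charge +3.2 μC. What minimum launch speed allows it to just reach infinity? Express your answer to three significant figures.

To just escape, total mechanical energy must reach zero at infinity: ½mv²_min + U = 0, so ½mv²_min = −U = |kQq|/r.
|U| = |kQq|/r = (8.99×10⁹ N·m²/C²)(3.20×10⁻⁶)(1.45×10⁻⁶)/(0.523) = 0.0798 J.
v_min = √(2|U|/m) = √(2·0.0798/0.0340) = 2.17 m/s.

2.17 m/s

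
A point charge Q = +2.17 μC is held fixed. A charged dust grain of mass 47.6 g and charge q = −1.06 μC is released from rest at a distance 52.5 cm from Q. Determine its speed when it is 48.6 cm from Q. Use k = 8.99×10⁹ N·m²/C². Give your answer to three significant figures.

0.364 m/s

Only the electrostatic force acts, so mechanical energy is conserved: ½mv² = U₁ − U₂ = kQq(1/r₁ − 1/r₂).
U₁ − U₂ = (8.99×10⁹ N·m²/C²)(2.17×10⁻⁶ C)(-1.06×10⁻⁶ C)(1/0.525 − 1/0.486) = 3.16×10⁻³ J.
v = √(2·3.16×10⁻³/0.0476) = 0.364 m/s.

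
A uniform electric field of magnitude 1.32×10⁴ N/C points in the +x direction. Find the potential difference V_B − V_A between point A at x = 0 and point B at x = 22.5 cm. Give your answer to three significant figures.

In a uniform field, potential decreases in the direction of E: V_B − V_A = −E·Δx.
V_B − V_A = −(1.32×10⁴ V/m)(0.225 m) = -2970 V.

-2970 V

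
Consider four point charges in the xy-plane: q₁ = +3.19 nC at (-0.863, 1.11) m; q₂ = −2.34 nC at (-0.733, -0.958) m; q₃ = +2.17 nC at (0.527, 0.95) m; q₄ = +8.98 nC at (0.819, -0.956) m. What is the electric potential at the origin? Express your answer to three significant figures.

85.0 V

The total potential is the scalar sum of each charge's contribution, V = Σ kqᵢ/rᵢ.
Distances from the field point to each charge: r₁ = 1.41 m, r₂ = 1.21 m, r₃ = 1.09 m, r₄ = 1.26 m.
V = k[(3.19×10⁻⁹)/(1.41) + (-2.34×10⁻⁹)/(1.21) + (2.17×10⁻⁹)/(1.09) + (8.98×10⁻⁹)/(1.26)] = 85.0 V.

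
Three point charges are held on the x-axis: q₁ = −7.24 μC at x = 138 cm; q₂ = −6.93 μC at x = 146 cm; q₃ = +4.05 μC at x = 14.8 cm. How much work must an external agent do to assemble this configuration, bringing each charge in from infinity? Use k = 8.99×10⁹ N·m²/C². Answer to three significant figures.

The work to assemble the configuration equals its total potential energy, U = Σ kqᵢqⱼ/rᵢⱼ over all pairs.
Pair separations: r₁₂ = 0.0800 m, r₁₃ = 1.23 m, r₂₃ = 1.31 m.
U = (5.64) + (-0.214) + (-0.192) = 5.23 J.

5.23 J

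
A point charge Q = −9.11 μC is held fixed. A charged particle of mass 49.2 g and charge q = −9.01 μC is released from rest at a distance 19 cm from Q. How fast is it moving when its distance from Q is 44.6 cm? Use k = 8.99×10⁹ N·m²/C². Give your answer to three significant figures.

Only the electrostatic force acts, so mechanical energy is conserved: ½mv² = U₁ − U₂ = kQq(1/r₁ − 1/r₂).
U₁ − U₂ = (8.99×10⁹ N·m²/C²)(-9.11×10⁻⁶ C)(-9.01×10⁻⁶ C)(1/0.190 − 1/0.446) = 2.23 J.
v = √(2·2.23/0.0492) = 9.52 m/s.

9.52 m/s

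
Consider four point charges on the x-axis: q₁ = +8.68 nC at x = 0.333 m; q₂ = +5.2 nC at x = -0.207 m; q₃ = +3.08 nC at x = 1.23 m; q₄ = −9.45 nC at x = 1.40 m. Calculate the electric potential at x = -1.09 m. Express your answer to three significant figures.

The total potential is the scalar sum of each charge's contribution, V = Σ kqᵢ/rᵢ.
Distances from the field point to each charge: r₁ = 1.42 m, r₂ = 0.883 m, r₃ = 2.32 m, r₄ = 2.49 m.
V = k[(8.68×10⁻⁹)/(1.42) + (5.20×10⁻⁹)/(0.883) + (3.08×10⁻⁹)/(2.32) + (-9.45×10⁻⁹)/(2.49)] = 85.6 V.

85.6 V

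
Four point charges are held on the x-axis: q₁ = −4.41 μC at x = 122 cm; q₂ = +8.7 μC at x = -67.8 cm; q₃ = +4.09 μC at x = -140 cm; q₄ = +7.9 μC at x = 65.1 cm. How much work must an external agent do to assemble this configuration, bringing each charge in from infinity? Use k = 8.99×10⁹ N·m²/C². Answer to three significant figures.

0.256 J

The work to assemble the configuration equals its total potential energy, U = Σ kqᵢqⱼ/rᵢⱼ over all pairs.
Pair separations: r₁₂ = 1.90 m, r₁₃ = 2.62 m, r₁₄ = 0.569 m, r₂₃ = 0.722 m, r₂₄ = 1.33 m, r₃₄ = 2.05 m.
Summing all 6 pair terms gives U = 0.256 J.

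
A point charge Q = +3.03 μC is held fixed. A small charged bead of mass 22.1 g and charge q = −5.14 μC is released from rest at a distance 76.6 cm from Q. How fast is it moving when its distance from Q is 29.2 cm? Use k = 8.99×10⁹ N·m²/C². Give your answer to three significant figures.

5.18 m/s

Only the electrostatic force acts, so mechanical energy is conserved: ½mv² = U₁ − U₂ = kQq(1/r₁ − 1/r₂).
U₁ − U₂ = (8.99×10⁹ N·m²/C²)(3.03×10⁻⁶ C)(-5.14×10⁻⁶ C)(1/0.766 − 1/0.292) = 0.297 J.
v = √(2·0.297/0.0221) = 5.18 m/s.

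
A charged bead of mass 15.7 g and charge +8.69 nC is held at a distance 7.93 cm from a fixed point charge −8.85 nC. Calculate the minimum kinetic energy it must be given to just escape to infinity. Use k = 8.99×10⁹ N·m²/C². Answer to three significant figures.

8.72×10⁻⁶ J

To just escape, total mechanical energy must reach zero at infinity: ½mv²_min + U = 0, so ½mv²_min = −U = |kQq|/r.
|U| = |kQq|/r = (8.99×10⁹ N·m²/C²)(8.85×10⁻⁹)(8.69×10⁻⁹)/(0.0793) = 8.72×10⁻⁶ J.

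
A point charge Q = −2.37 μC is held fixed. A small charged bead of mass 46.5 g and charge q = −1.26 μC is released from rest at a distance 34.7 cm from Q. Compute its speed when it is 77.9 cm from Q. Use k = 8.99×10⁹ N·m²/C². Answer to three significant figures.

Only the electrostatic force acts, so mechanical energy is conserved: ½mv² = U₁ − U₂ = kQq(1/r₁ − 1/r₂).
U₁ − U₂ = (8.99×10⁹ N·m²/C²)(-2.37×10⁻⁶ C)(-1.26×10⁻⁶ C)(1/0.347 − 1/0.779) = 0.0429 J.
v = √(2·0.0429/0.0465) = 1.36 m/s.

1.36 m/s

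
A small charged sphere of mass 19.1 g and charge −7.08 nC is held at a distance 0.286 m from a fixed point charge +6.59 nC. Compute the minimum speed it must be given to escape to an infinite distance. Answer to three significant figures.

To just escape, total mechanical energy must reach zero at infinity: ½mv²_min + U = 0, so ½mv²_min = −U = |kQq|/r.
|U| = |kQq|/r = (8.99×10⁹ N·m²/C²)(6.59×10⁻⁹)(7.08×10⁻⁹)/(0.286) = 1.47×10⁻⁶ J.
v_min = √(2|U|/m) = √(2·1.47×10⁻⁶/0.0191) = 0.0124 m/s.

0.0124 m/s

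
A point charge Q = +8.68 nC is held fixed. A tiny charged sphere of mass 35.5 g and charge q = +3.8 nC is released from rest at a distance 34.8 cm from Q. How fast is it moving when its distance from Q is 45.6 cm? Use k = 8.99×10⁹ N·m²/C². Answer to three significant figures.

3.37×10⁻³ m/s

Only the electrostatic force acts, so mechanical energy is conserved: ½mv² = U₁ − U₂ = kQq(1/r₁ − 1/r₂).
U₁ − U₂ = (8.99×10⁹ N·m²/C²)(8.68×10⁻⁹ C)(3.80×10⁻⁹ C)(1/0.348 − 1/0.456) = 2.02×10⁻⁷ J.
v = √(2·2.02×10⁻⁷/0.0355) = 3.37×10⁻³ m/s.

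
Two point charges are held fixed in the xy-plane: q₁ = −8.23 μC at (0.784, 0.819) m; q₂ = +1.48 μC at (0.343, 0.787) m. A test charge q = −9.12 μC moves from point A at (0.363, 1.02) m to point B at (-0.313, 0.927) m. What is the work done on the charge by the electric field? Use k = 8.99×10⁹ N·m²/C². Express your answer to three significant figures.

0.496 J

The work done by the electric force is W_field = −ΔU = −q(V_B − V_A) = q(V_A − V_B).
At A: distances to the source charges are 0.467 m, 0.234 m; V_A = Σ kqᵢ/rᵢ = -1.02×10⁵ V.
At B: distances to the source charges are 1.10 m, 0.671 m; V_B = Σ kqᵢ/rᵢ = -4.73×10⁴ V.
ΔV = V_B − V_A = 5.44×10⁴ V.
W_field = −qΔV = −(-9.12×10⁻⁶ C)(5.44×10⁴ V) = 0.496 J.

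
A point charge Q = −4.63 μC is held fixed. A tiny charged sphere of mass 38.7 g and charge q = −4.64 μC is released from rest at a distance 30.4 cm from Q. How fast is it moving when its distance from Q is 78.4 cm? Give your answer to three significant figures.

Only the electrostatic force acts, so mechanical energy is conserved: ½mv² = U₁ − U₂ = kQq(1/r₁ − 1/r₂).
U₁ − U₂ = (8.99×10⁹ N·m²/C²)(-4.63×10⁻⁶ C)(-4.64×10⁻⁶ C)(1/0.304 − 1/0.784) = 0.389 J.
v = √(2·0.389/0.0387) = 4.48 m/s.

4.48 m/s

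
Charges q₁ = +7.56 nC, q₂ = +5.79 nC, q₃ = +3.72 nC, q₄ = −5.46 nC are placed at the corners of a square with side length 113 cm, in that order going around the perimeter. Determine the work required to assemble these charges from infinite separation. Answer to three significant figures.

The work to assemble the configuration equals its total potential energy, U = Σ kqᵢqⱼ/rᵢⱼ over all pairs.
The four side pairs have separation 1.13 m and the two diagonal pairs 1.60 m.
Summing all 6 pair terms gives U = 9.98×10⁻⁹ J.

9.98×10⁻⁹ J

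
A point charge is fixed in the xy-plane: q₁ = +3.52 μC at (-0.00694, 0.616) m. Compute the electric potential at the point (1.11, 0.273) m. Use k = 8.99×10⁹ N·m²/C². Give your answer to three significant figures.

2.71×10⁴ V

Electric potential is a scalar, so the contributions from each charge add algebraically: V = Σ kqᵢ/rᵢ.
Distances from the field point to each charge: r₁ = 1.17 m.
V = k[(3.52×10⁻⁶)/(1.17)] = 2.71×10⁴ V.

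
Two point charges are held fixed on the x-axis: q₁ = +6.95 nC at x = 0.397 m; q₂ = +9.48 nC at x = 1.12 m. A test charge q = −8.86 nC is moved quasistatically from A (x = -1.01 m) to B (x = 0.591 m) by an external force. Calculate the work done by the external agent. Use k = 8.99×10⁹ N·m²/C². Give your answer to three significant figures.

-3.53×10⁻⁶ J

For quasistatic motion the external work equals the change in potential energy: W_ext = qΔV = q(V_B − V_A).
At A: distances to the source charges are 1.41 m, 2.13 m; V_A = Σ kqᵢ/rᵢ = 84.4 V.
At B: distances to the source charges are 0.194 m, 0.529 m; V_B = Σ kqᵢ/rᵢ = 483 V.
ΔV = V_B − V_A = 399 V.
W_ext = qΔV = (-8.86×10⁻⁹ C)(399 V) = -3.53×10⁻⁶ J.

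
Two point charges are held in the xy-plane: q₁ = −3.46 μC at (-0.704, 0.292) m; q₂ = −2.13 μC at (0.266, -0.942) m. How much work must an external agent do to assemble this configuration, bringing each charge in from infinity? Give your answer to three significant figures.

0.0422 J

The assembly work is the sum of pairwise potential energies, U = Σ_{i<j} kqᵢqⱼ/rᵢⱼ.
Pair separations: r₁₂ = 1.57 m.
U = (0.0422) = 0.0422 J.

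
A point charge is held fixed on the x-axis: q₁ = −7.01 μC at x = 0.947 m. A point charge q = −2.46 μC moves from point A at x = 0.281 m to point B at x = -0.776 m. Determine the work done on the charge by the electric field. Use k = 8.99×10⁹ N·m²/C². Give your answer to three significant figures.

0.143 J

The work done by the electric force is W_field = −ΔU = −q(V_B − V_A) = q(V_A − V_B).
At A: distance to the source charge is 0.666 m; V_A = kq₁/r = -9.46×10⁴ V.
At B: distance to the source charge is 1.72 m; V_B = kq₁/r = -3.66×10⁴ V.
ΔV = V_B − V_A = 5.80×10⁴ V.
W_field = −qΔV = −(-2.46×10⁻⁶ C)(5.80×10⁴ V) = 0.143 J.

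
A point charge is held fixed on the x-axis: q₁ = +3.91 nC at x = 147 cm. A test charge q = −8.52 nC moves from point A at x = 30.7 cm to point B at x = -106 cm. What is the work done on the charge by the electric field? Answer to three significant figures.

The work done by the electric force is W_field = −ΔU = −q(V_B − V_A) = q(V_A − V_B).
At A: distance to the source charge is 1.16 m; V_A = kq₁/r = 30.2 V.
At B: distance to the source charge is 2.53 m; V_B = kq₁/r = 13.9 V.
ΔV = V_B − V_A = -16.3 V.
W_field = −qΔV = −(-8.52×10⁻⁹ C)(-16.3 V) = -1.39×10⁻⁷ J.

-1.39×10⁻⁷ J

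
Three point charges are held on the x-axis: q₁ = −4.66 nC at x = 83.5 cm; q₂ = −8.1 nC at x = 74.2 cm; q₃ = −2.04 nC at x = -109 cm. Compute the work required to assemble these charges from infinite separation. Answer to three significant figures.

3.77×10⁻⁶ J

The assembly work is the sum of pairwise potential energies, U = Σ_{i<j} kqᵢqⱼ/rᵢⱼ.
Pair separations: r₁₂ = 0.0930 m, r₁₃ = 1.93 m, r₂₃ = 1.83 m.
U = (3.65×10⁻⁶) + (4.44×10⁻⁸) + (8.11×10⁻⁸) = 3.77×10⁻⁶ J.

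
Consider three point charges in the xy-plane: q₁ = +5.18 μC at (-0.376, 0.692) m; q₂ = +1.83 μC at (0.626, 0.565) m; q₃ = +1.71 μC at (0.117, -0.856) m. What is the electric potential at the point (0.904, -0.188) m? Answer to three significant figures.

Electric potential is a scalar, so the contributions from each charge add algebraically: V = Σ kqᵢ/rᵢ.
Distances from the field point to each charge: r₁ = 1.55 m, r₂ = 0.803 m, r₃ = 1.03 m.
V = k[(5.18×10⁻⁶)/(1.55) + (1.83×10⁻⁶)/(0.803) + (1.71×10⁻⁶)/(1.03)] = 6.54×10⁴ V.

6.54×10⁴ V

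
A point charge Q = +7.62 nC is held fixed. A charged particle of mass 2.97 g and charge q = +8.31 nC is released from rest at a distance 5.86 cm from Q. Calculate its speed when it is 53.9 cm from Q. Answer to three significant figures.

0.0764 m/s

Only the electrostatic force acts, so mechanical energy is conserved: ½mv² = U₁ − U₂ = kQq(1/r₁ − 1/r₂).
U₁ − U₂ = (8.99×10⁹ N·m²/C²)(7.62×10⁻⁹ C)(8.31×10⁻⁹ C)(1/0.0586 − 1/0.539) = 8.66×10⁻⁶ J.
v = √(2·8.66×10⁻⁶/2.97×10⁻³) = 0.0764 m/s.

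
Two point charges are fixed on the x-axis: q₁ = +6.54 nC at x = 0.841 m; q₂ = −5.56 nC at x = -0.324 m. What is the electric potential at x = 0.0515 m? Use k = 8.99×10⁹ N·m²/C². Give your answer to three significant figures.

The total potential is the scalar sum of each charge's contribution, V = Σ kqᵢ/rᵢ.
Distances from the field point to each charge: r₁ = 0.789 m, r₂ = 0.376 m.
V = k[(6.54×10⁻⁹)/(0.789) + (-5.56×10⁻⁹)/(0.376)] = -58.6 V.

-58.6 V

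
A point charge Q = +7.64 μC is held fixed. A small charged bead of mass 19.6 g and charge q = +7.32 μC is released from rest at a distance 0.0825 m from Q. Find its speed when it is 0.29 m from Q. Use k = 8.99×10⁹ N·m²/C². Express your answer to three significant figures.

Only the electrostatic force acts, so mechanical energy is conserved: ½mv² = U₁ − U₂ = kQq(1/r₁ − 1/r₂).
U₁ − U₂ = (8.99×10⁹ N·m²/C²)(7.64×10⁻⁶ C)(7.32×10⁻⁶ C)(1/0.0825 − 1/0.290) = 4.36 J.
v = √(2·4.36/0.0196) = 21.1 m/s.

21.1 m/s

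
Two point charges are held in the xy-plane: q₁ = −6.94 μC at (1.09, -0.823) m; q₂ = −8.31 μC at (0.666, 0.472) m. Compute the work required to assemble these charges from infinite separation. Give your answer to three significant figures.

0.380 J

The work to assemble the configuration equals its total potential energy, U = Σ kqᵢqⱼ/rᵢⱼ over all pairs.
Pair separations: r₁₂ = 1.36 m.
U = (0.380) = 0.380 J.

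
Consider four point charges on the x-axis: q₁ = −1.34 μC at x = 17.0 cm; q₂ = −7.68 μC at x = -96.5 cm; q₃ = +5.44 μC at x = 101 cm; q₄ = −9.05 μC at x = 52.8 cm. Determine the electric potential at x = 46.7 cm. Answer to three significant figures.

Electric potential is a scalar, so the contributions from each charge add algebraically: V = Σ kqᵢ/rᵢ.
Distances from the field point to each charge: r₁ = 0.297 m, r₂ = 1.43 m, r₃ = 0.543 m, r₄ = 0.0610 m.
V = k[(-1.34×10⁻⁶)/(0.297) + (-7.68×10⁻⁶)/(1.43) + (5.44×10⁻⁶)/(0.543) + (-9.05×10⁻⁶)/(0.0610)] = -1.33×10⁶ V.

-1.33×10⁶ V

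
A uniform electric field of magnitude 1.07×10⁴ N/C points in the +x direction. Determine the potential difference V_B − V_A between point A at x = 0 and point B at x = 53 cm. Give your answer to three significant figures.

In a uniform field, potential decreases in the direction of E: V_B − V_A = −E·Δx.
V_B − V_A = −(1.07×10⁴ V/m)(0.530 m) = -5670 V.

-5670 V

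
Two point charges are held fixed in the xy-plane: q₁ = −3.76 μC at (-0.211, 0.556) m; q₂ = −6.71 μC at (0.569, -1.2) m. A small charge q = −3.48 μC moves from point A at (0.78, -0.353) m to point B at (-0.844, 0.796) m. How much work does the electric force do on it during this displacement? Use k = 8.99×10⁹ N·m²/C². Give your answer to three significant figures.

The work done by the electric force is W_field = −ΔU = −q(V_B − V_A) = q(V_A − V_B).
At A: distances to the source charges are 1.34 m, 0.873 m; V_A = Σ kqᵢ/rᵢ = -9.42×10⁴ V.
At B: distances to the source charges are 0.677 m, 2.45 m; V_B = Σ kqᵢ/rᵢ = -7.46×10⁴ V.
ΔV = V_B − V_A = 1.96×10⁴ V.
W_field = −qΔV = −(-3.48×10⁻⁶ C)(1.96×10⁴ V) = 0.0684 J.

0.0684 J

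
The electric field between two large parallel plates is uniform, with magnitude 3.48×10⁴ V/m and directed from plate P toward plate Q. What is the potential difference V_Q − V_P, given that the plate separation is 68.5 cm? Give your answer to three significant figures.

-2.38×10⁴ V

In a uniform field, potential decreases in the direction of E: ΔV = −E·d for a displacement d parallel to E.
Going from P to Q is a displacement of 68.5 cm along the field, so V_Q − V_P = −Ed = -2.38×10⁴ V.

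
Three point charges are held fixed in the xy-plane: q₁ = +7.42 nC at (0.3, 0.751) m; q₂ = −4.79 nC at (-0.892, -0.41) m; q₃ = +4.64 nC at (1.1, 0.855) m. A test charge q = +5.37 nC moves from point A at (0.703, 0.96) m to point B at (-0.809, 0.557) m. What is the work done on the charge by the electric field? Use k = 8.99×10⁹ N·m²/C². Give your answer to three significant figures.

1.03×10⁻⁶ J

The work done by the electric force is W_field = −ΔU = −q(V_B − V_A) = q(V_A − V_B).
At A: distances to the source charges are 0.454 m, 2.10 m, 0.411 m; V_A = Σ kqᵢ/rᵢ = 228 V.
At B: distances to the source charges are 1.13 m, 0.971 m, 1.93 m; V_B = Σ kqᵢ/rᵢ = 36.5 V.
ΔV = V_B − V_A = -192 V.
W_field = −qΔV = −(5.37×10⁻⁹ C)(-192 V) = 1.03×10⁻⁶ J.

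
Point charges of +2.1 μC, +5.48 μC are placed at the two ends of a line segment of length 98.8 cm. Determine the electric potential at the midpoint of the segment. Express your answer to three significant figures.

Electric potential is a scalar, so the contributions from each charge add algebraically: V = Σ kqᵢ/rᵢ.
Each charge is 0.494 m from the midpoint.
V = k[(2.10×10⁻⁶)/(0.494) + (5.48×10⁻⁶)/(0.494)] = 1.38×10⁵ V.

1.38×10⁵ V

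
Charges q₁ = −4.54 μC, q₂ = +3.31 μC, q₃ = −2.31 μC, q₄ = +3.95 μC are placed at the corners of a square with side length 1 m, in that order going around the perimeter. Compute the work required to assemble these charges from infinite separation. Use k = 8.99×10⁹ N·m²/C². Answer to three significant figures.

-0.297 J

The work to assemble the configuration equals its total potential energy, U = Σ kqᵢqⱼ/rᵢⱼ over all pairs.
The four side pairs have separation 1.00 m and the two diagonal pairs 1.41 m.
Summing all 6 pair terms gives U = -0.297 J.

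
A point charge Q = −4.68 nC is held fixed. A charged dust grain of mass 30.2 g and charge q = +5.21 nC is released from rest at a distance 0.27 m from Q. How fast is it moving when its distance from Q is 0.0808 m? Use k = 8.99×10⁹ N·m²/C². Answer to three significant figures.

Only the electrostatic force acts, so mechanical energy is conserved: ½mv² = U₁ − U₂ = kQq(1/r₁ − 1/r₂).
U₁ − U₂ = (8.99×10⁹ N·m²/C²)(-4.68×10⁻⁹ C)(5.21×10⁻⁹ C)(1/0.270 − 1/0.0808) = 1.90×10⁻⁶ J.
v = √(2·1.90×10⁻⁶/0.0302) = 0.0112 m/s.

0.0112 m/s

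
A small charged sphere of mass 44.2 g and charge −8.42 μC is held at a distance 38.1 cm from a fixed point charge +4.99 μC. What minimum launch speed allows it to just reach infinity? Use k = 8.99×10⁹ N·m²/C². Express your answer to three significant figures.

6.70 m/s

To just escape, total mechanical energy must reach zero at infinity: ½mv²_min + U = 0, so ½mv²_min = −U = |kQq|/r.
|U| = |kQq|/r = (8.99×10⁹ N·m²/C²)(4.99×10⁻⁶)(8.42×10⁻⁶)/(0.381) = 0.991 J.
v_min = √(2|U|/m) = √(2·0.991/0.0442) = 6.70 m/s.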